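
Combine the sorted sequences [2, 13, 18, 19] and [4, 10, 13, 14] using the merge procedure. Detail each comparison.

Merging process:

Compare 2 vs 4: take 2 from left. Merged: [2]
Compare 13 vs 4: take 4 from right. Merged: [2, 4]
Compare 13 vs 10: take 10 from right. Merged: [2, 4, 10]
Compare 13 vs 13: take 13 from left. Merged: [2, 4, 10, 13]
Compare 18 vs 13: take 13 from right. Merged: [2, 4, 10, 13, 13]
Compare 18 vs 14: take 14 from right. Merged: [2, 4, 10, 13, 13, 14]
Append remaining from left: [18, 19]. Merged: [2, 4, 10, 13, 13, 14, 18, 19]

Final merged array: [2, 4, 10, 13, 13, 14, 18, 19]
Total comparisons: 6

The merged array is [2, 4, 10, 13, 13, 14, 18, 19], requiring 6 comparisons. The merge step runs in O(n) time where n is the total number of elements.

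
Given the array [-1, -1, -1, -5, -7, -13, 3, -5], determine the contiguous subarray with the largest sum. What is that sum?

Using Kadane's algorithm on [-1, -1, -1, -5, -7, -13, 3, -5]:

Scanning through the array:
Position 1 (value -1): max_ending_here = -1, max_so_far = -1
Position 2 (value -1): max_ending_here = -1, max_so_far = -1
Position 3 (value -5): max_ending_here = -5, max_so_far = -1
Position 4 (value -7): max_ending_here = -7, max_so_far = -1
Position 5 (value -13): max_ending_here = -13, max_so_far = -1
Position 6 (value 3): max_ending_here = 3, max_so_far = 3
Position 7 (value -5): max_ending_here = -2, max_so_far = 3

Maximum subarray: [3]
Maximum sum: 3

The maximum subarray is [3] with sum 3. This subarray runs from index 6 to index 6.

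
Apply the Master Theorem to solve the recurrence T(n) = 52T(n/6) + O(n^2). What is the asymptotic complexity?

Master Theorem for T(n) = 52T(n/6) + O(n^2):

a = 52, b = 6, c = 2
log_b(a) = log_6(52) = 2.2052

Case 1: c = 2 < log_6(52) = 2.2052
T(n) = O(n^(log_6 52))

For T(n) = 52T(n/6) + O(n^2): log_6(52) = 2.2052. This is Case 1 of the Master Theorem (c < log_b(a), work dominated by leaves), giving O(n^(log_6 52)).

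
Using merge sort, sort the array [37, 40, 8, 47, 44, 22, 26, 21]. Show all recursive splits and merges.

Merge sort trace:

Split: [37, 40, 8, 47, 44, 22, 26, 21] -> [37, 40, 8, 47] and [44, 22, 26, 21]
  Split: [37, 40, 8, 47] -> [37, 40] and [8, 47]
    Split: [37, 40] -> [37] and [40]
    Merge: [37] + [40] -> [37, 40]
    Split: [8, 47] -> [8] and [47]
    Merge: [8] + [47] -> [8, 47]
  Merge: [37, 40] + [8, 47] -> [8, 37, 40, 47]
  Split: [44, 22, 26, 21] -> [44, 22] and [26, 21]
    Split: [44, 22] -> [44] and [22]
    Merge: [44] + [22] -> [22, 44]
    Split: [26, 21] -> [26] and [21]
    Merge: [26] + [21] -> [21, 26]
  Merge: [22, 44] + [21, 26] -> [21, 22, 26, 44]
Merge: [8, 37, 40, 47] + [21, 22, 26, 44] -> [8, 21, 22, 26, 37, 40, 44, 47]

Final sorted array: [8, 21, 22, 26, 37, 40, 44, 47]

The merge sort proceeds by recursively splitting the array and merging sorted halves.
After all merges, the sorted array is [8, 21, 22, 26, 37, 40, 44, 47].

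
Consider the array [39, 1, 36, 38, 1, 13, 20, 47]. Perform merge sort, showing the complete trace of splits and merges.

Merge sort trace:

Split: [39, 1, 36, 38, 1, 13, 20, 47] -> [39, 1, 36, 38] and [1, 13, 20, 47]
  Split: [39, 1, 36, 38] -> [39, 1] and [36, 38]
    Split: [39, 1] -> [39] and [1]
    Merge: [39] + [1] -> [1, 39]
    Split: [36, 38] -> [36] and [38]
    Merge: [36] + [38] -> [36, 38]
  Merge: [1, 39] + [36, 38] -> [1, 36, 38, 39]
  Split: [1, 13, 20, 47] -> [1, 13] and [20, 47]
    Split: [1, 13] -> [1] and [13]
    Merge: [1] + [13] -> [1, 13]
    Split: [20, 47] -> [20] and [47]
    Merge: [20] + [47] -> [20, 47]
  Merge: [1, 13] + [20, 47] -> [1, 13, 20, 47]
Merge: [1, 36, 38, 39] + [1, 13, 20, 47] -> [1, 1, 13, 20, 36, 38, 39, 47]

Final sorted array: [1, 1, 13, 20, 36, 38, 39, 47]

The merge sort proceeds by recursively splitting the array and merging sorted halves.
After all merges, the sorted array is [1, 1, 13, 20, 36, 38, 39, 47].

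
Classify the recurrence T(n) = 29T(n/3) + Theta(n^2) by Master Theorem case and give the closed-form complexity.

Master Theorem for T(n) = 29T(n/3) + O(n^2):

a = 29, b = 3, c = 2
log_b(a) = log_3(29) = 3.0650

Case 1: c = 2 < log_3(29) = 3.0650
T(n) = O(n^(log_3 29))

For T(n) = 29T(n/3) + O(n^2): log_3(29) = 3.0650. This is Case 1 of the Master Theorem (c < log_b(a), work dominated by leaves), giving O(n^(log_3 29)).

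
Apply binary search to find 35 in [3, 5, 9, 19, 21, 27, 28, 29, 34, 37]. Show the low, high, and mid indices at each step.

Binary search for 35 in [3, 5, 9, 19, 21, 27, 28, 29, 34, 37]:

lo=0, hi=9, mid=4, arr[mid]=21 -> 21 < 35, search right half
lo=5, hi=9, mid=7, arr[mid]=29 -> 29 < 35, search right half
lo=8, hi=9, mid=8, arr[mid]=34 -> 34 < 35, search right half
lo=9, hi=9, mid=9, arr[mid]=37 -> 37 > 35, search left half
lo=9 > hi=8, target 35 not found

Binary search determines that 35 is not in the array after 4 comparisons. The search space was exhausted without finding the target.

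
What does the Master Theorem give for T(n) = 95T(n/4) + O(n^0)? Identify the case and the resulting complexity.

Master Theorem for T(n) = 95T(n/4) + O(n^0):

a = 95, b = 4, c = 0
log_b(a) = log_4(95) = 3.2849

Case 1: c = 0 < log_4(95) = 3.2849
T(n) = O(n^(log_4 95))

For T(n) = 95T(n/4) + O(n^0): log_4(95) = 3.2849. This is Case 1 of the Master Theorem (c < log_b(a), work dominated by leaves), giving O(n^(log_4 95)).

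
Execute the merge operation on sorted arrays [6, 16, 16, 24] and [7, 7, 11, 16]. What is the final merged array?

Merging process:

Compare 6 vs 7: take 6 from left. Merged: [6]
Compare 16 vs 7: take 7 from right. Merged: [6, 7]
Compare 16 vs 7: take 7 from right. Merged: [6, 7, 7]
Compare 16 vs 11: take 11 from right. Merged: [6, 7, 7, 11]
Compare 16 vs 16: take 16 from left. Merged: [6, 7, 7, 11, 16]
Compare 16 vs 16: take 16 from left. Merged: [6, 7, 7, 11, 16, 16]
Compare 24 vs 16: take 16 from right. Merged: [6, 7, 7, 11, 16, 16, 16]
Append remaining from left: [24]. Merged: [6, 7, 7, 11, 16, 16, 16, 24]

Final merged array: [6, 7, 7, 11, 16, 16, 16, 24]
Total comparisons: 7

The merged array is [6, 7, 7, 11, 16, 16, 16, 24], requiring 7 comparisons. The merge step runs in O(n) time where n is the total number of elements.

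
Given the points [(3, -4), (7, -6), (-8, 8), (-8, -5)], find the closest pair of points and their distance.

Computing all pairwise distances among 4 points:

d((3, -4), (7, -6)) = 4.4721 <-- minimum
d((3, -4), (-8, 8)) = 16.2788
d((3, -4), (-8, -5)) = 11.0454
d((7, -6), (-8, 8)) = 20.5183
d((7, -6), (-8, -5)) = 15.0333
d((-8, 8), (-8, -5)) = 13.0

Closest pair: (3, -4) and (7, -6) with distance 4.4721

The closest pair is (3, -4) and (7, -6) with Euclidean distance 4.4721. For 4 points, brute-force pairwise comparison is shown above. For large n, the divide-and-conquer algorithm (sort by x, recurse on halves, check the dividing strip) achieves O(n log n).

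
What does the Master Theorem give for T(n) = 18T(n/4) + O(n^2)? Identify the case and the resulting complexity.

Master Theorem for T(n) = 18T(n/4) + O(n^2):

a = 18, b = 4, c = 2
log_b(a) = log_4(18) = 2.0850

Case 1: c = 2 < log_4(18) = 2.0850
T(n) = O(n^(log_4 18))

For T(n) = 18T(n/4) + O(n^2): log_4(18) = 2.0850. This is Case 1 of the Master Theorem (c < log_b(a), work dominated by leaves), giving O(n^(log_4 18)).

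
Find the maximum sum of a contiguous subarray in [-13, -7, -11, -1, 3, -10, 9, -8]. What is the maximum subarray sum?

Using Kadane's algorithm on [-13, -7, -11, -1, 3, -10, 9, -8]:

Scanning through the array:
Position 1 (value -7): max_ending_here = -7, max_so_far = -7
Position 2 (value -11): max_ending_here = -11, max_so_far = -7
Position 3 (value -1): max_ending_here = -1, max_so_far = -1
Position 4 (value 3): max_ending_here = 3, max_so_far = 3
Position 5 (value -10): max_ending_here = -7, max_so_far = 3
Position 6 (value 9): max_ending_here = 9, max_so_far = 9
Position 7 (value -8): max_ending_here = 1, max_so_far = 9

Maximum subarray: [9]
Maximum sum: 9

The maximum subarray is [9] with sum 9. This subarray runs from index 6 to index 6.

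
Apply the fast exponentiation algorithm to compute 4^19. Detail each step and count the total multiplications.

Computing 4^19 by squaring (build up from 4^1; each line after the first costs one multiplication):

4^1 = 4
4^2 = (4^1)^2 = 4^2 = 16
4^4 = (4^2)^2 = 16^2 = 256
4^8 = (4^4)^2 = 256^2 = 65536
4^9 = 4 * 4^8 = 4 * 65536 = 262144
4^18 = (4^9)^2 = 262144^2 = 68719476736
4^19 = 4 * 4^18 = 4 * 68719476736 = 274877906944

Result: 274877906944
Multiplications needed: 6 (6 lines after 4^1)

4^19 = 274877906944. Using exponentiation by squaring, this requires 6 multiplications. The key idea: if the exponent is even, square the half-power; if odd, multiply by the base once.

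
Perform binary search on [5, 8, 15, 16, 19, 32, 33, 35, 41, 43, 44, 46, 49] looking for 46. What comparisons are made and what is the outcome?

Binary search for 46 in [5, 8, 15, 16, 19, 32, 33, 35, 41, 43, 44, 46, 49]:

lo=0, hi=12, mid=6, arr[mid]=33 -> 33 < 46, search right half
lo=7, hi=12, mid=9, arr[mid]=43 -> 43 < 46, search right half
lo=10, hi=12, mid=11, arr[mid]=46 -> Found target at index 11!

Binary search finds 46 at index 11 after 3 comparisons. The search repeatedly halves the search space by comparing with the middle element.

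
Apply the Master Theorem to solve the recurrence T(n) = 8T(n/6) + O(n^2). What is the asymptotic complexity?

Master Theorem for T(n) = 8T(n/6) + O(n^2):

a = 8, b = 6, c = 2
log_b(a) = log_6(8) = 1.1606

Case 3: c = 2 > log_6(8) = 1.1606
T(n) = O(n^2) = O(n^2)

For T(n) = 8T(n/6) + O(n^2): log_6(8) = 1.1606. This is Case 3 of the Master Theorem (c > log_b(a), work dominated by root), giving O(n^2).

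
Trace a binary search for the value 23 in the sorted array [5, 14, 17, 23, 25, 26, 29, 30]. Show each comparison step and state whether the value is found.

Binary search for 23 in [5, 14, 17, 23, 25, 26, 29, 30]:

lo=0, hi=7, mid=3, arr[mid]=23 -> Found target at index 3!

Binary search finds 23 at index 3 after 1 comparisons. The search repeatedly halves the search space by comparing with the middle element.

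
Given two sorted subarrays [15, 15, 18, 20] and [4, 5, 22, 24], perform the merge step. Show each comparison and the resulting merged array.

Merging process:

Compare 15 vs 4: take 4 from right. Merged: [4]
Compare 15 vs 5: take 5 from right. Merged: [4, 5]
Compare 15 vs 22: take 15 from left. Merged: [4, 5, 15]
Compare 15 vs 22: take 15 from left. Merged: [4, 5, 15, 15]
Compare 18 vs 22: take 18 from left. Merged: [4, 5, 15, 15, 18]
Compare 20 vs 22: take 20 from left. Merged: [4, 5, 15, 15, 18, 20]
Append remaining from right: [22, 24]. Merged: [4, 5, 15, 15, 18, 20, 22, 24]

Final merged array: [4, 5, 15, 15, 18, 20, 22, 24]
Total comparisons: 6

The merged array is [4, 5, 15, 15, 18, 20, 22, 24], requiring 6 comparisons. The merge step runs in O(n) time where n is the total number of elements.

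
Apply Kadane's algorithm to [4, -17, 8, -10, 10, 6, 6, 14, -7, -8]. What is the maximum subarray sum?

Using Kadane's algorithm on [4, -17, 8, -10, 10, 6, 6, 14, -7, -8]:

Scanning through the array:
Position 1 (value -17): max_ending_here = -13, max_so_far = 4
Position 2 (value 8): max_ending_here = 8, max_so_far = 8
Position 3 (value -10): max_ending_here = -2, max_so_far = 8
Position 4 (value 10): max_ending_here = 10, max_so_far = 10
Position 5 (value 6): max_ending_here = 16, max_so_far = 16
Position 6 (value 6): max_ending_here = 22, max_so_far = 22
Position 7 (value 14): max_ending_here = 36, max_so_far = 36
Position 8 (value -7): max_ending_here = 29, max_so_far = 36
Position 9 (value -8): max_ending_here = 21, max_so_far = 36

Maximum subarray: [10, 6, 6, 14]
Maximum sum: 36

The maximum subarray is [10, 6, 6, 14] with sum 36. This subarray runs from index 4 to index 7.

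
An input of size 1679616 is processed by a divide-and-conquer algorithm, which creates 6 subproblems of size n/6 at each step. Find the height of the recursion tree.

For divide and conquer with division factor 6:

Problem sizes at each level:
Level 0: 1679616
Level 1: 279936
Level 2: 46656
Level 3: 7776
Level 4: 1296
Level 5: 216
Level 6: 36
Level 7: 6
Level 8: 1

The root is level 0 and the size-1 base case is level 8 (the tree spans levels 0 through 8, i.e. 9 levels counting the root), so the depth is the number of divisions: log_6(1679616) = 8

The recursion tree depth is log_6(1679616) = 8. At each level, the problem size is divided by 6, so it takes 8 divisions to reduce to a base case of size 1. The algorithm makes 6 recursive calls at each level.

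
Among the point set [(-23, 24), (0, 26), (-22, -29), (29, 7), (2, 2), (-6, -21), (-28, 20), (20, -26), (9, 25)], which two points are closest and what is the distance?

Computing all pairwise distances among 9 points:

d((-23, 24), (0, 26)) = 23.0868
d((-23, 24), (-22, -29)) = 53.0094
d((-23, 24), (29, 7)) = 54.7083
d((-23, 24), (2, 2)) = 33.3017
d((-23, 24), (-6, -21)) = 48.1041
d((-23, 24), (-28, 20)) = 6.4031 <-- minimum
d((-23, 24), (20, -26)) = 65.9469
d((-23, 24), (9, 25)) = 32.0156
d((0, 26), (-22, -29)) = 59.2368
d((0, 26), (29, 7)) = 34.6699
d((0, 26), (2, 2)) = 24.0832
d((0, 26), (-6, -21)) = 47.3814
d((0, 26), (-28, 20)) = 28.6356
d((0, 26), (20, -26)) = 55.7136
d((0, 26), (9, 25)) = 9.0554
d((-22, -29), (29, 7)) = 62.426
d((-22, -29), (2, 2)) = 39.2046
d((-22, -29), (-6, -21)) = 17.8885
d((-22, -29), (-28, 20)) = 49.366
d((-22, -29), (20, -26)) = 42.107
d((-22, -29), (9, 25)) = 62.2656
d((29, 7), (2, 2)) = 27.4591
d((29, 7), (-6, -21)) = 44.8219
d((29, 7), (-28, 20)) = 58.4637
d((29, 7), (20, -26)) = 34.2053
d((29, 7), (9, 25)) = 26.9072
d((2, 2), (-6, -21)) = 24.3516
d((2, 2), (-28, 20)) = 34.9857
d((2, 2), (20, -26)) = 33.2866
d((2, 2), (9, 25)) = 24.0416
d((-6, -21), (-28, 20)) = 46.5296
d((-6, -21), (20, -26)) = 26.4764
d((-6, -21), (9, 25)) = 48.3839
d((-28, 20), (20, -26)) = 66.4831
d((-28, 20), (9, 25)) = 37.3363
d((20, -26), (9, 25)) = 52.1728

Closest pair: (-23, 24) and (-28, 20) with distance 6.4031

The closest pair is (-23, 24) and (-28, 20) with Euclidean distance 6.4031. For 9 points, brute-force pairwise comparison is shown above. For large n, the divide-and-conquer algorithm (sort by x, recurse on halves, check the dividing strip) achieves O(n log n).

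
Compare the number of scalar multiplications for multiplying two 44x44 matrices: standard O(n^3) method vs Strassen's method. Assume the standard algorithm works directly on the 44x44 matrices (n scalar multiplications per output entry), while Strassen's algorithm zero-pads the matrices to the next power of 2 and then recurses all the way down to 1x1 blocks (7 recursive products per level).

Matrix multiplication for 44x44 matrices:

Strassen's algorithm requires power-of-2 dimensions. Pad 44x44 to 64x64 (next power of 2).

Standard algorithm: 44^3 = 85184 multiplications
Strassen's algorithm: 7^(log2(64)) = 7^6 = 117649 multiplications
Difference: 85184 - 117649 = -32465 (Strassen uses MORE here due to padding overhead — for small or just-over-power-of-2 n, padding can outweigh the per-level savings)

Standard: 85184 multiplications (44^3). Strassen: 117649 multiplications (7^6, after padding to 64x64). Strassen reduces 8 recursive multiplications to 7 at each level.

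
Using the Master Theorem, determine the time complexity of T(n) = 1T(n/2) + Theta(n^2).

Master Theorem for T(n) = 1T(n/2) + O(n^2):

a = 1, b = 2, c = 2
log_b(a) = log_2(1) = 0.0000

Case 3: c = 2 > log_2(1) = 0.0000
T(n) = O(n^2) = O(n^2)

For T(n) = 1T(n/2) + O(n^2): log_2(1) = 0.0000. This is Case 3 of the Master Theorem (c > log_b(a), work dominated by root), giving O(n^2).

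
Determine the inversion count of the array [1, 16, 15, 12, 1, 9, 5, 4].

Finding inversions in [1, 16, 15, 12, 1, 9, 5, 4]:

(1, 2): arr[1]=16 > arr[2]=15
(1, 3): arr[1]=16 > arr[3]=12
(1, 4): arr[1]=16 > arr[4]=1
(1, 5): arr[1]=16 > arr[5]=9
(1, 6): arr[1]=16 > arr[6]=5
(1, 7): arr[1]=16 > arr[7]=4
(2, 3): arr[2]=15 > arr[3]=12
(2, 4): arr[2]=15 > arr[4]=1
(2, 5): arr[2]=15 > arr[5]=9
(2, 6): arr[2]=15 > arr[6]=5
(2, 7): arr[2]=15 > arr[7]=4
(3, 4): arr[3]=12 > arr[4]=1
(3, 5): arr[3]=12 > arr[5]=9
(3, 6): arr[3]=12 > arr[6]=5
(3, 7): arr[3]=12 > arr[7]=4
(5, 6): arr[5]=9 > arr[6]=5
(5, 7): arr[5]=9 > arr[7]=4
(6, 7): arr[6]=5 > arr[7]=4

Total inversions: 18

The array has 18 inversion(s): (1,2), (1,3), (1,4), (1,5), (1,6), (1,7), (2,3), (2,4), (2,5), (2,6), (2,7), (3,4), (3,5), (3,6), (3,7), (5,6), (5,7), (6,7). Each pair (i,j) satisfies i < j and arr[i] > arr[j].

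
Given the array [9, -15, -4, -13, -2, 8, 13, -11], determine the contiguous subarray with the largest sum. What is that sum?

Using Kadane's algorithm on [9, -15, -4, -13, -2, 8, 13, -11]:

Scanning through the array:
Position 1 (value -15): max_ending_here = -6, max_so_far = 9
Position 2 (value -4): max_ending_here = -4, max_so_far = 9
Position 3 (value -13): max_ending_here = -13, max_so_far = 9
Position 4 (value -2): max_ending_here = -2, max_so_far = 9
Position 5 (value 8): max_ending_here = 8, max_so_far = 9
Position 6 (value 13): max_ending_here = 21, max_so_far = 21
Position 7 (value -11): max_ending_here = 10, max_so_far = 21

Maximum subarray: [8, 13]
Maximum sum: 21

The maximum subarray is [8, 13] with sum 21. This subarray runs from index 5 to index 6.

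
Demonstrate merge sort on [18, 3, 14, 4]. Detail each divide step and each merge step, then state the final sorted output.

Merge sort trace:

Split: [18, 3, 14, 4] -> [18, 3] and [14, 4]
  Split: [18, 3] -> [18] and [3]
  Merge: [18] + [3] -> [3, 18]
  Split: [14, 4] -> [14] and [4]
  Merge: [14] + [4] -> [4, 14]
Merge: [3, 18] + [4, 14] -> [3, 4, 14, 18]

Final sorted array: [3, 4, 14, 18]

The merge sort proceeds by recursively splitting the array and merging sorted halves.
After all merges, the sorted array is [3, 4, 14, 18].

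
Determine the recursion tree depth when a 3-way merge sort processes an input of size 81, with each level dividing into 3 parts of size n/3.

For divide and conquer with division factor 3:

Problem sizes at each level:
Level 0: 81
Level 1: 27
Level 2: 9
Level 3: 3
Level 4: 1

The root is level 0 and the size-1 base case is level 4 (the tree spans levels 0 through 4, i.e. 5 levels counting the root), so the depth is the number of divisions: log_3(81) = 4

The recursion tree depth is log_3(81) = 4. At each level, the problem size is divided by 3, so it takes 4 divisions to reduce to a base case of size 1. The algorithm makes 3 recursive calls at each level.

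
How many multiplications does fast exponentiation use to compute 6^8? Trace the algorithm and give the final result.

Computing 6^8 by squaring (build up from 6^1; each line after the first costs one multiplication):

6^1 = 6
6^2 = (6^1)^2 = 6^2 = 36
6^4 = (6^2)^2 = 36^2 = 1296
6^8 = (6^4)^2 = 1296^2 = 1679616

Result: 1679616
Multiplications needed: 3 (3 lines after 6^1)

6^8 = 1679616. Using exponentiation by squaring, this requires 3 multiplications. The key idea: if the exponent is even, square the half-power; if odd, multiply by the base once.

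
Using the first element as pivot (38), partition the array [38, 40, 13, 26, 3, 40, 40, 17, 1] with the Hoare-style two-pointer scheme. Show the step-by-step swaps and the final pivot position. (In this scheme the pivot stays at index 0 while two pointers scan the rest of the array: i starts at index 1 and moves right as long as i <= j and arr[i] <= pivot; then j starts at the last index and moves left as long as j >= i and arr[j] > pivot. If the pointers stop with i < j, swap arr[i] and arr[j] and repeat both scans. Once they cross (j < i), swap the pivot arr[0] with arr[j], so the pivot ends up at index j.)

Hoare-style two-pointer partition with pivot = 38:

Initial array: [38, 40, 13, 26, 3, 40, 40, 17, 1]

Pointers start at i = 1, j = 8.
i stops at index 1 (arr[1]=40 > 38), j stops at index 8 (arr[8]=1 <= 38): swap arr[1] and arr[8], array becomes [38, 1, 13, 26, 3, 40, 40, 17, 40]
i stops at index 5 (arr[5]=40 > 38), j stops at index 7 (arr[7]=17 <= 38): swap arr[5] and arr[7], array becomes [38, 1, 13, 26, 3, 17, 40, 40, 40]
i ends at 6, j ends at 5: the pointers have crossed (j < i), so scanning stops.

Swap pivot arr[0] with arr[5] to place pivot at position 5: [17, 1, 13, 26, 3, 38, 40, 40, 40]
Pivot position: 5

After partitioning with pivot 38, the array becomes [17, 1, 13, 26, 3, 38, 40, 40, 40]. The pivot is placed at index 5. All elements to the left of the pivot are <= 38, and all elements to the right are > 38.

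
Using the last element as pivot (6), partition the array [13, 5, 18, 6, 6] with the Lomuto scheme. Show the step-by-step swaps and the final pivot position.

Lomuto partition with pivot = 6:

Initial array: [13, 5, 18, 6, 6]

arr[0]=13 > 6: no swap
arr[1]=5 <= 6: swap with position 0, array becomes [5, 13, 18, 6, 6]
arr[2]=18 > 6: no swap
arr[3]=6 <= 6: swap with position 1, array becomes [5, 6, 18, 13, 6]

Place pivot at position 2: [5, 6, 6, 13, 18]
Pivot position: 2

After partitioning with pivot 6, the array becomes [5, 6, 6, 13, 18]. The pivot is placed at index 2. All elements to the left of the pivot are <= 6, and all elements to the right are > 6.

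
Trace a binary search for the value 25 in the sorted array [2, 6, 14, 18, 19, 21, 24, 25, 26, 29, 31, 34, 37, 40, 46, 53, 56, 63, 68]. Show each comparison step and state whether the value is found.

Binary search for 25 in [2, 6, 14, 18, 19, 21, 24, 25, 26, 29, 31, 34, 37, 40, 46, 53, 56, 63, 68]:

lo=0, hi=18, mid=9, arr[mid]=29 -> 29 > 25, search left half
lo=0, hi=8, mid=4, arr[mid]=19 -> 19 < 25, search right half
lo=5, hi=8, mid=6, arr[mid]=24 -> 24 < 25, search right half
lo=7, hi=8, mid=7, arr[mid]=25 -> Found target at index 7!

Binary search finds 25 at index 7 after 4 comparisons. The search repeatedly halves the search space by comparing with the middle element.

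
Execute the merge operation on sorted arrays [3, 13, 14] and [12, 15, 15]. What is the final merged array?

Merging process:

Compare 3 vs 12: take 3 from left. Merged: [3]
Compare 13 vs 12: take 12 from right. Merged: [3, 12]
Compare 13 vs 15: take 13 from left. Merged: [3, 12, 13]
Compare 14 vs 15: take 14 from left. Merged: [3, 12, 13, 14]
Append remaining from right: [15, 15]. Merged: [3, 12, 13, 14, 15, 15]

Final merged array: [3, 12, 13, 14, 15, 15]
Total comparisons: 4

The merged array is [3, 12, 13, 14, 15, 15], requiring 4 comparisons. The merge step runs in O(n) time where n is the total number of elements.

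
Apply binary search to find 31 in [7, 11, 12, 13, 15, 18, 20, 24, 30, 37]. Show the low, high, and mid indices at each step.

Binary search for 31 in [7, 11, 12, 13, 15, 18, 20, 24, 30, 37]:

lo=0, hi=9, mid=4, arr[mid]=15 -> 15 < 31, search right half
lo=5, hi=9, mid=7, arr[mid]=24 -> 24 < 31, search right half
lo=8, hi=9, mid=8, arr[mid]=30 -> 30 < 31, search right half
lo=9, hi=9, mid=9, arr[mid]=37 -> 37 > 31, search left half
lo=9 > hi=8, target 31 not found

Binary search determines that 31 is not in the array after 4 comparisons. The search space was exhausted without finding the target.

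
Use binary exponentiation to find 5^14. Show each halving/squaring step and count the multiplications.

Computing 5^14 by squaring (build up from 5^1; each line after the first costs one multiplication):

5^1 = 5
5^2 = (5^1)^2 = 5^2 = 25
5^3 = 5 * 5^2 = 5 * 25 = 125
5^6 = (5^3)^2 = 125^2 = 15625
5^7 = 5 * 5^6 = 5 * 15625 = 78125
5^14 = (5^7)^2 = 78125^2 = 6103515625

Result: 6103515625
Multiplications needed: 5 (5 lines after 5^1)

5^14 = 6103515625. Using exponentiation by squaring, this requires 5 multiplications. The key idea: if the exponent is even, square the half-power; if odd, multiply by the base once.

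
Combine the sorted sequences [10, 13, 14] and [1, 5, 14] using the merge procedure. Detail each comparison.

Merging process:

Compare 10 vs 1: take 1 from right. Merged: [1]
Compare 10 vs 5: take 5 from right. Merged: [1, 5]
Compare 10 vs 14: take 10 from left. Merged: [1, 5, 10]
Compare 13 vs 14: take 13 from left. Merged: [1, 5, 10, 13]
Compare 14 vs 14: take 14 from left. Merged: [1, 5, 10, 13, 14]
Append remaining from right: [14]. Merged: [1, 5, 10, 13, 14, 14]

Final merged array: [1, 5, 10, 13, 14, 14]
Total comparisons: 5

The merged array is [1, 5, 10, 13, 14, 14], requiring 5 comparisons. The merge step runs in O(n) time where n is the total number of elements.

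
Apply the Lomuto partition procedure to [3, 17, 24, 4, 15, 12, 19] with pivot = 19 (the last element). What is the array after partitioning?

Lomuto partition with pivot = 19:

Initial array: [3, 17, 24, 4, 15, 12, 19]

arr[0]=3 <= 19: swap with position 0, array becomes [3, 17, 24, 4, 15, 12, 19]
arr[1]=17 <= 19: swap with position 1, array becomes [3, 17, 24, 4, 15, 12, 19]
arr[2]=24 > 19: no swap
arr[3]=4 <= 19: swap with position 2, array becomes [3, 17, 4, 24, 15, 12, 19]
arr[4]=15 <= 19: swap with position 3, array becomes [3, 17, 4, 15, 24, 12, 19]
arr[5]=12 <= 19: swap with position 4, array becomes [3, 17, 4, 15, 12, 24, 19]

Place pivot at position 5: [3, 17, 4, 15, 12, 19, 24]
Pivot position: 5

After partitioning with pivot 19, the array becomes [3, 17, 4, 15, 12, 19, 24]. The pivot is placed at index 5. All elements to the left of the pivot are <= 19, and all elements to the right are > 19.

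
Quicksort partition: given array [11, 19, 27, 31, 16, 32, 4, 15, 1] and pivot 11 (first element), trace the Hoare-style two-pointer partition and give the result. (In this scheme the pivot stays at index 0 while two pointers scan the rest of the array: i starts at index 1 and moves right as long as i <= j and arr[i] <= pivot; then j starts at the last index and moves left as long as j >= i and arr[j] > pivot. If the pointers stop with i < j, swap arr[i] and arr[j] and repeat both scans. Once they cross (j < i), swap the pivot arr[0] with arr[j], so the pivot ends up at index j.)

Hoare-style two-pointer partition with pivot = 11:

Initial array: [11, 19, 27, 31, 16, 32, 4, 15, 1]

Pointers start at i = 1, j = 8.
i stops at index 1 (arr[1]=19 > 11), j stops at index 8 (arr[8]=1 <= 11): swap arr[1] and arr[8], array becomes [11, 1, 27, 31, 16, 32, 4, 15, 19]
i stops at index 2 (arr[2]=27 > 11), j stops at index 6 (arr[6]=4 <= 11): swap arr[2] and arr[6], array becomes [11, 1, 4, 31, 16, 32, 27, 15, 19]
i ends at 3, j ends at 2: the pointers have crossed (j < i), so scanning stops.

Swap pivot arr[0] with arr[2] to place pivot at position 2: [4, 1, 11, 31, 16, 32, 27, 15, 19]
Pivot position: 2

After partitioning with pivot 11, the array becomes [4, 1, 11, 31, 16, 32, 27, 15, 19]. The pivot is placed at index 2. All elements to the left of the pivot are <= 11, and all elements to the right are > 11.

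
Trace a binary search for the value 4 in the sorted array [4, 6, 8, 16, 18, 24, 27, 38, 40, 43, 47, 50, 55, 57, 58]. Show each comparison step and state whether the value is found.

Binary search for 4 in [4, 6, 8, 16, 18, 24, 27, 38, 40, 43, 47, 50, 55, 57, 58]:

lo=0, hi=14, mid=7, arr[mid]=38 -> 38 > 4, search left half
lo=0, hi=6, mid=3, arr[mid]=16 -> 16 > 4, search left half
lo=0, hi=2, mid=1, arr[mid]=6 -> 6 > 4, search left half
lo=0, hi=0, mid=0, arr[mid]=4 -> Found target at index 0!

Binary search finds 4 at index 0 after 4 comparisons. The search repeatedly halves the search space by comparing with the middle element.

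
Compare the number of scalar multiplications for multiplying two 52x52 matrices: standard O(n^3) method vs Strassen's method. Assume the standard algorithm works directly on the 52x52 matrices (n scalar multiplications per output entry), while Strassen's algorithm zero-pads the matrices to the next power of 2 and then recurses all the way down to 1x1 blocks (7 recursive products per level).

Matrix multiplication for 52x52 matrices:

Strassen's algorithm requires power-of-2 dimensions. Pad 52x52 to 64x64 (next power of 2).

Standard algorithm: 52^3 = 140608 multiplications
Strassen's algorithm: 7^(log2(64)) = 7^6 = 117649 multiplications
Savings: 140608 - 117649 = 22959 multiplications

Standard: 140608 multiplications (52^3). Strassen: 117649 multiplications (7^6, after padding to 64x64). Strassen reduces 8 recursive multiplications to 7 at each level.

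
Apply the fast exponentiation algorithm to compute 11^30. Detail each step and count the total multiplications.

Computing 11^30 by squaring (build up from 11^1; each line after the first costs one multiplication):

11^1 = 11
11^2 = (11^1)^2 = 11^2 = 121
11^3 = 11 * 11^2 = 11 * 121 = 1331
11^6 = (11^3)^2 = 1331^2 = 1771561
11^7 = 11 * 11^6 = 11 * 1771561 = 19487171
11^14 = (11^7)^2 = 19487171^2 = 379749833583241
11^15 = 11 * 11^14 = 11 * 379749833583241 = 4177248169415651
11^30 = (11^15)^2 = 4177248169415651^2 = 17449402268886407318558803753801

Result: 17449402268886407318558803753801
Multiplications needed: 7 (7 lines after 11^1)

11^30 = 17449402268886407318558803753801. Using exponentiation by squaring, this requires 7 multiplications. The key idea: if the exponent is even, square the half-power; if odd, multiply by the base once.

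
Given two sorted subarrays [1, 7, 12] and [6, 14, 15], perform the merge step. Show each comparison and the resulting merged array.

Merging process:

Compare 1 vs 6: take 1 from left. Merged: [1]
Compare 7 vs 6: take 6 from right. Merged: [1, 6]
Compare 7 vs 14: take 7 from left. Merged: [1, 6, 7]
Compare 12 vs 14: take 12 from left. Merged: [1, 6, 7, 12]
Append remaining from right: [14, 15]. Merged: [1, 6, 7, 12, 14, 15]

Final merged array: [1, 6, 7, 12, 14, 15]
Total comparisons: 4

The merged array is [1, 6, 7, 12, 14, 15], requiring 4 comparisons. The merge step runs in O(n) time where n is the total number of elements.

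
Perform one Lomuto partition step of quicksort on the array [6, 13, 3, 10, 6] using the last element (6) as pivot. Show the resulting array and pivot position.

Lomuto partition with pivot = 6:

Initial array: [6, 13, 3, 10, 6]

arr[0]=6 <= 6: swap with position 0, array becomes [6, 13, 3, 10, 6]
arr[1]=13 > 6: no swap
arr[2]=3 <= 6: swap with position 1, array becomes [6, 3, 13, 10, 6]
arr[3]=10 > 6: no swap

Place pivot at position 2: [6, 3, 6, 10, 13]
Pivot position: 2

After partitioning with pivot 6, the array becomes [6, 3, 6, 10, 13]. The pivot is placed at index 2. All elements to the left of the pivot are <= 6, and all elements to the right are > 6.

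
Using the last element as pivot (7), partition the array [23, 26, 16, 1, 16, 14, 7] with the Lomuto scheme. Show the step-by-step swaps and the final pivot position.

Lomuto partition with pivot = 7:

Initial array: [23, 26, 16, 1, 16, 14, 7]

arr[0]=23 > 7: no swap
arr[1]=26 > 7: no swap
arr[2]=16 > 7: no swap
arr[3]=1 <= 7: swap with position 0, array becomes [1, 26, 16, 23, 16, 14, 7]
arr[4]=16 > 7: no swap
arr[5]=14 > 7: no swap

Place pivot at position 1: [1, 7, 16, 23, 16, 14, 26]
Pivot position: 1

After partitioning with pivot 7, the array becomes [1, 7, 16, 23, 16, 14, 26]. The pivot is placed at index 1. All elements to the left of the pivot are <= 7, and all elements to the right are > 7.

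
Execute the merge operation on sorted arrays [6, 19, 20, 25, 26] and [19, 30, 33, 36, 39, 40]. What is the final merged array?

Merging process:

Compare 6 vs 19: take 6 from left. Merged: [6]
Compare 19 vs 19: take 19 from left. Merged: [6, 19]
Compare 20 vs 19: take 19 from right. Merged: [6, 19, 19]
Compare 20 vs 30: take 20 from left. Merged: [6, 19, 19, 20]
Compare 25 vs 30: take 25 from left. Merged: [6, 19, 19, 20, 25]
Compare 26 vs 30: take 26 from left. Merged: [6, 19, 19, 20, 25, 26]
Append remaining from right: [30, 33, 36, 39, 40]. Merged: [6, 19, 19, 20, 25, 26, 30, 33, 36, 39, 40]

Final merged array: [6, 19, 19, 20, 25, 26, 30, 33, 36, 39, 40]
Total comparisons: 6

The merged array is [6, 19, 19, 20, 25, 26, 30, 33, 36, 39, 40], requiring 6 comparisons. The merge step runs in O(n) time where n is the total number of elements.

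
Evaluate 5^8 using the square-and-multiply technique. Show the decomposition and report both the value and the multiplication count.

Computing 5^8 by squaring (build up from 5^1; each line after the first costs one multiplication):

5^1 = 5
5^2 = (5^1)^2 = 5^2 = 25
5^4 = (5^2)^2 = 25^2 = 625
5^8 = (5^4)^2 = 625^2 = 390625

Result: 390625
Multiplications needed: 3 (3 lines after 5^1)

5^8 = 390625. Using exponentiation by squaring, this requires 3 multiplications. The key idea: if the exponent is even, square the half-power; if odd, multiply by the base once.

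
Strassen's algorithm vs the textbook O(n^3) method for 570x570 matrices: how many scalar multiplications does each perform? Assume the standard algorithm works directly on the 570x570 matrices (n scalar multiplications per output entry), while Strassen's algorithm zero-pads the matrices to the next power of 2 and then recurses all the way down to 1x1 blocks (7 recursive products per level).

Matrix multiplication for 570x570 matrices:

Strassen's algorithm requires power-of-2 dimensions. Pad 570x570 to 1024x1024 (next power of 2).

Standard algorithm: 570^3 = 185193000 multiplications
Strassen's algorithm: 7^(log2(1024)) = 7^10 = 282475249 multiplications
Difference: 185193000 - 282475249 = -97282249 (Strassen uses MORE here due to padding overhead — for small or just-over-power-of-2 n, padding can outweigh the per-level savings)

Standard: 185193000 multiplications (570^3). Strassen: 282475249 multiplications (7^10, after padding to 1024x1024). Strassen reduces 8 recursive multiplications to 7 at each level.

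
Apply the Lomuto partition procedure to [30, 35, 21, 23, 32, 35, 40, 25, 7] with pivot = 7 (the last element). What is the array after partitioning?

Lomuto partition with pivot = 7:

Initial array: [30, 35, 21, 23, 32, 35, 40, 25, 7]

arr[0]=30 > 7: no swap
arr[1]=35 > 7: no swap
arr[2]=21 > 7: no swap
arr[3]=23 > 7: no swap
arr[4]=32 > 7: no swap
arr[5]=35 > 7: no swap
arr[6]=40 > 7: no swap
arr[7]=25 > 7: no swap

Place pivot at position 0: [7, 35, 21, 23, 32, 35, 40, 25, 30]
Pivot position: 0

After partitioning with pivot 7, the array becomes [7, 35, 21, 23, 32, 35, 40, 25, 30]. The pivot is placed at index 0. All elements to the left of the pivot are <= 7, and all elements to the right are > 7.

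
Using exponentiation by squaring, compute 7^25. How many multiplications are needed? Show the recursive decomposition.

Computing 7^25 by squaring (build up from 7^1; each line after the first costs one multiplication):

7^1 = 7
7^2 = (7^1)^2 = 7^2 = 49
7^3 = 7 * 7^2 = 7 * 49 = 343
7^6 = (7^3)^2 = 343^2 = 117649
7^12 = (7^6)^2 = 117649^2 = 13841287201
7^24 = (7^12)^2 = 13841287201^2 = 191581231380566414401
7^25 = 7 * 7^24 = 7 * 191581231380566414401 = 1341068619663964900807

Result: 1341068619663964900807
Multiplications needed: 6 (6 lines after 7^1)

7^25 = 1341068619663964900807. Using exponentiation by squaring, this requires 6 multiplications. The key idea: if the exponent is even, square the half-power; if odd, multiply by the base once.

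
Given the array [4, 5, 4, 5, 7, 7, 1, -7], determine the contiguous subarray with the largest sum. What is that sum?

Using Kadane's algorithm on [4, 5, 4, 5, 7, 7, 1, -7]:

Scanning through the array:
Position 1 (value 5): max_ending_here = 9, max_so_far = 9
Position 2 (value 4): max_ending_here = 13, max_so_far = 13
Position 3 (value 5): max_ending_here = 18, max_so_far = 18
Position 4 (value 7): max_ending_here = 25, max_so_far = 25
Position 5 (value 7): max_ending_here = 32, max_so_far = 32
Position 6 (value 1): max_ending_here = 33, max_so_far = 33
Position 7 (value -7): max_ending_here = 26, max_so_far = 33

Maximum subarray: [4, 5, 4, 5, 7, 7, 1]
Maximum sum: 33

The maximum subarray is [4, 5, 4, 5, 7, 7, 1] with sum 33. This subarray runs from index 0 to index 6.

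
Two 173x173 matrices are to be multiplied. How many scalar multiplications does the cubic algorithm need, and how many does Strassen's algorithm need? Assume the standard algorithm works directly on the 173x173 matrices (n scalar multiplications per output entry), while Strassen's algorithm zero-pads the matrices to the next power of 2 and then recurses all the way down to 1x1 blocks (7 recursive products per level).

Matrix multiplication for 173x173 matrices:

Strassen's algorithm requires power-of-2 dimensions. Pad 173x173 to 256x256 (next power of 2).

Standard algorithm: 173^3 = 5177717 multiplications
Strassen's algorithm: 7^(log2(256)) = 7^8 = 5764801 multiplications
Difference: 5177717 - 5764801 = -587084 (Strassen uses MORE here due to padding overhead — for small or just-over-power-of-2 n, padding can outweigh the per-level savings)

Standard: 5177717 multiplications (173^3). Strassen: 5764801 multiplications (7^8, after padding to 256x256). Strassen reduces 8 recursive multiplications to 7 at each level.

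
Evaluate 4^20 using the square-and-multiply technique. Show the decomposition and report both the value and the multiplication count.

Computing 4^20 by squaring (build up from 4^1; each line after the first costs one multiplication):

4^1 = 4
4^2 = (4^1)^2 = 4^2 = 16
4^4 = (4^2)^2 = 16^2 = 256
4^5 = 4 * 4^4 = 4 * 256 = 1024
4^10 = (4^5)^2 = 1024^2 = 1048576
4^20 = (4^10)^2 = 1048576^2 = 1099511627776

Result: 1099511627776
Multiplications needed: 5 (5 lines after 4^1)

4^20 = 1099511627776. Using exponentiation by squaring, this requires 5 multiplications. The key idea: if the exponent is even, square the half-power; if odd, multiply by the base once.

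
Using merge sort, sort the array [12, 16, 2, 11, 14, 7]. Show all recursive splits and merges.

Merge sort trace:

Split: [12, 16, 2, 11, 14, 7] -> [12, 16, 2] and [11, 14, 7]
  Split: [12, 16, 2] -> [12] and [16, 2]
    Split: [16, 2] -> [16] and [2]
    Merge: [16] + [2] -> [2, 16]
  Merge: [12] + [2, 16] -> [2, 12, 16]
  Split: [11, 14, 7] -> [11] and [14, 7]
    Split: [14, 7] -> [14] and [7]
    Merge: [14] + [7] -> [7, 14]
  Merge: [11] + [7, 14] -> [7, 11, 14]
Merge: [2, 12, 16] + [7, 11, 14] -> [2, 7, 11, 12, 14, 16]

Final sorted array: [2, 7, 11, 12, 14, 16]

The merge sort proceeds by recursively splitting the array and merging sorted halves.
After all merges, the sorted array is [2, 7, 11, 12, 14, 16].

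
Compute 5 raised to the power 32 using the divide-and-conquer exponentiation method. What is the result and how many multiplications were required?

Computing 5^32 by squaring (build up from 5^1; each line after the first costs one multiplication):

5^1 = 5
5^2 = (5^1)^2 = 5^2 = 25
5^4 = (5^2)^2 = 25^2 = 625
5^8 = (5^4)^2 = 625^2 = 390625
5^16 = (5^8)^2 = 390625^2 = 152587890625
5^32 = (5^16)^2 = 152587890625^2 = 23283064365386962890625

Result: 23283064365386962890625
Multiplications needed: 5 (5 lines after 5^1)

5^32 = 23283064365386962890625. Using exponentiation by squaring, this requires 5 multiplications. The key idea: if the exponent is even, square the half-power; if odd, multiply by the base once.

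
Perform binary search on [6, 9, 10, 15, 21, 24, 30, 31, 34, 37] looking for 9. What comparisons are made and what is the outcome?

Binary search for 9 in [6, 9, 10, 15, 21, 24, 30, 31, 34, 37]:

lo=0, hi=9, mid=4, arr[mid]=21 -> 21 > 9, search left half
lo=0, hi=3, mid=1, arr[mid]=9 -> Found target at index 1!

Binary search finds 9 at index 1 after 2 comparisons. The search repeatedly halves the search space by comparing with the middle element.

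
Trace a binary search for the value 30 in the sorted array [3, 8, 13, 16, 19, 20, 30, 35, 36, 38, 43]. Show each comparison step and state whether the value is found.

Binary search for 30 in [3, 8, 13, 16, 19, 20, 30, 35, 36, 38, 43]:

lo=0, hi=10, mid=5, arr[mid]=20 -> 20 < 30, search right half
lo=6, hi=10, mid=8, arr[mid]=36 -> 36 > 30, search left half
lo=6, hi=7, mid=6, arr[mid]=30 -> Found target at index 6!

Binary search finds 30 at index 6 after 3 comparisons. The search repeatedly halves the search space by comparing with the middle element.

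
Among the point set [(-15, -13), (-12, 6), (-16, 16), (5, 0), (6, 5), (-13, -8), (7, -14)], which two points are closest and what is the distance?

Computing all pairwise distances among 7 points:

d((-15, -13), (-12, 6)) = 19.2354
d((-15, -13), (-16, 16)) = 29.0172
d((-15, -13), (5, 0)) = 23.8537
d((-15, -13), (6, 5)) = 27.6586
d((-15, -13), (-13, -8)) = 5.3852
d((-15, -13), (7, -14)) = 22.0227
d((-12, 6), (-16, 16)) = 10.7703
d((-12, 6), (5, 0)) = 18.0278
d((-12, 6), (6, 5)) = 18.0278
d((-12, 6), (-13, -8)) = 14.0357
d((-12, 6), (7, -14)) = 27.5862
d((-16, 16), (5, 0)) = 26.4008
d((-16, 16), (6, 5)) = 24.5967
d((-16, 16), (-13, -8)) = 24.1868
d((-16, 16), (7, -14)) = 37.8021
d((5, 0), (6, 5)) = 5.099 <-- minimum
d((5, 0), (-13, -8)) = 19.6977
d((5, 0), (7, -14)) = 14.1421
d((6, 5), (-13, -8)) = 23.0217
d((6, 5), (7, -14)) = 19.0263
d((-13, -8), (7, -14)) = 20.8806

Closest pair: (5, 0) and (6, 5) with distance 5.099

The closest pair is (5, 0) and (6, 5) with Euclidean distance 5.099. For 7 points, brute-force pairwise comparison is shown above. For large n, the divide-and-conquer algorithm (sort by x, recurse on halves, check the dividing strip) achieves O(n log n).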